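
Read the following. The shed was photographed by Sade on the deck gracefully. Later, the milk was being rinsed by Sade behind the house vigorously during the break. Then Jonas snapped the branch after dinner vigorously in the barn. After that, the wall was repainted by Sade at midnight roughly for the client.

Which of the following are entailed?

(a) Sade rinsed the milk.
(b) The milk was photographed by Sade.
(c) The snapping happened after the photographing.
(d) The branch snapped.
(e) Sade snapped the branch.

(a) Entailed — 'rinse' is an activity; 'was rinsing' entails that some rinsing happened, so 'rinsed' holds.
(b) Not entailed — Sade photographed the shed, not the milk; the milk belongs to the rinsing event.
(c) Entailed — the narrative places the photographing before the snapping.
(d) Entailed — 'Jonas snapped the branch' is causative; it entails the inchoative 'the branch snapped'.
(e) Not entailed — the passage has Jonas snapping the branch, not Sade.

(a), (c), (d)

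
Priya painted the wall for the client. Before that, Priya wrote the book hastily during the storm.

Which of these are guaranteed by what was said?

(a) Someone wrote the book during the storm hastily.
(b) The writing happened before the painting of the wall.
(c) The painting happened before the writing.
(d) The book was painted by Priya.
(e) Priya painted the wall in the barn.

(a), (b)

(a) Entailed — this follows by dropping conjuncts from the writing event's description.
(b) Entailed — the narrative places the writing before the painting.
(c) Not entailed — the narrative places the writing before the painting, not after.
(d) Not entailed — Priya painted the wall, not the book; the book belongs to the writing event.
(e) Not entailed — 'in the barn' adds information not in the original event.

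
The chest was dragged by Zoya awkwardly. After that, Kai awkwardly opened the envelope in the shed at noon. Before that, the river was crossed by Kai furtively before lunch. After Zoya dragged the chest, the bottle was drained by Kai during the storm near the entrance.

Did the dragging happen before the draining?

The narrative orders the dragging before the draining.

yes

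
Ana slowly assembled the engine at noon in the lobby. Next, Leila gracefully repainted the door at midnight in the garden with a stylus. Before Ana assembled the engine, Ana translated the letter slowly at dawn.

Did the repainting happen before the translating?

no

The narrative orders the translating before the repainting.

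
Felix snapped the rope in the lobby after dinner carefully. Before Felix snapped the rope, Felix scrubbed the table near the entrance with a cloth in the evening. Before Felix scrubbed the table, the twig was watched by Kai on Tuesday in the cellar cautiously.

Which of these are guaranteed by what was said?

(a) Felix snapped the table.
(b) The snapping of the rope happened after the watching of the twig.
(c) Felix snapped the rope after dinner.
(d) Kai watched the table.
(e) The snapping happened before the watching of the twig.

(a) Not entailed — Felix snapped the rope, not the table; the table belongs to the scrubbing event.
(b) Entailed — the narrative places the watching before the snapping.
(c) Entailed — dropping 'in the lobby', 'carefully' leaves a sub-description the original still satisfies.
(d) Not entailed — Kai watched the twig, not the table; the table belongs to the scrubbing event.
(e) Not entailed — the narrative places the watching before the snapping, not after.

(b), (c)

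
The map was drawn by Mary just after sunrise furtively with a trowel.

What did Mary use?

a trowel

'with a trowel' marks the instrument of the drawing event.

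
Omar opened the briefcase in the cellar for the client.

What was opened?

the briefcase

'the briefcase' marks the patient of the opening event.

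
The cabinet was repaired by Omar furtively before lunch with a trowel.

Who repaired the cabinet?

'Omar' marks the agent of the repairing event.

Omar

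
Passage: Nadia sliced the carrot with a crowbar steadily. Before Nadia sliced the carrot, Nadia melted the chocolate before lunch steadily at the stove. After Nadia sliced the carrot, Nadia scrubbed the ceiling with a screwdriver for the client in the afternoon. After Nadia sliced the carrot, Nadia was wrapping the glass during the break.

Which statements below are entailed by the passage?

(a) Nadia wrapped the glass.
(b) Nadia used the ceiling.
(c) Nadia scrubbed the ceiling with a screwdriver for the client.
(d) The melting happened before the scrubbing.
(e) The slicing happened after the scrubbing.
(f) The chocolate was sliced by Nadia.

(c), (d)

(a) Not entailed — 'was wrapping' is progressive on an accomplishment; it does not entail the completed 'wrapped'.
(b) Not entailed — the ceiling is the patient, not an instrument — Nadia used a screwdriver.
(c) Entailed — dropping 'in the afternoon' leaves a sub-description the original still satisfies.
(d) Entailed — the narrative places the melting before the scrubbing.
(e) Not entailed — the narrative places the slicing before the scrubbing, not after.
(f) Not entailed — Nadia sliced the carrot, not the chocolate; the chocolate belongs to the melting event.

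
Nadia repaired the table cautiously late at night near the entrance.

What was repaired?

'the table' marks the patient of the repairing event.

the table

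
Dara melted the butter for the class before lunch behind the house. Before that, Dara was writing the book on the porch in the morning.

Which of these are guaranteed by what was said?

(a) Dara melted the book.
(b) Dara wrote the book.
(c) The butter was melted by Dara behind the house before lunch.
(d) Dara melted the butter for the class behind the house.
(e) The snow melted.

(a) Not entailed — Dara melted the butter, not the book; the book belongs to the writing event.
(b) Not entailed — 'was writing' is progressive on an accomplishment; it does not entail the completed 'wrote'.
(c) Entailed — every conjunct here is already in the original melting event.
(d) Entailed — every conjunct here is already in the original melting event.
(e) Not entailed — the butter is what melted, not the snow.

(c), (d)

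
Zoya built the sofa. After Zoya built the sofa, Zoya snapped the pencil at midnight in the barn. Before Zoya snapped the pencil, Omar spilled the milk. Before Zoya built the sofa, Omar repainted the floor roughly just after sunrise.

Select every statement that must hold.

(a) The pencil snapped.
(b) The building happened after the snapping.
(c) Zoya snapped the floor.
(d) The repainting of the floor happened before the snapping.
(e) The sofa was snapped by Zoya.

(a), (d)

(a) Entailed — 'Zoya snapped the pencil' is causative; it entails the inchoative 'the pencil snapped'.
(b) Not entailed — the narrative places the building before the snapping, not after.
(c) Not entailed — Zoya snapped the pencil, not the floor; the floor belongs to the repainting event.
(d) Entailed — the narrative places the repainting before the snapping.
(e) Not entailed — Zoya snapped the pencil, not the sofa; the sofa belongs to the building event.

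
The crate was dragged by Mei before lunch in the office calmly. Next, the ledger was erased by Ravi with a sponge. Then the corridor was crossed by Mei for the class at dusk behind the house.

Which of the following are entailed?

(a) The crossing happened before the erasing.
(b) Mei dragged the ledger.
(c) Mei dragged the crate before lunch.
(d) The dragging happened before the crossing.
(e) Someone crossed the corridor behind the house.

(c), (d), (e)

(a) Not entailed — the narrative places the erasing before the crossing, not after.
(b) Not entailed — Mei dragged the crate, not the ledger; the ledger belongs to the erasing event.
(c) Entailed — this follows by dropping conjuncts from the dragging event's description.
(d) Entailed — the narrative places the dragging before the crossing.
(e) Entailed — this follows by dropping conjuncts from the crossing event's description.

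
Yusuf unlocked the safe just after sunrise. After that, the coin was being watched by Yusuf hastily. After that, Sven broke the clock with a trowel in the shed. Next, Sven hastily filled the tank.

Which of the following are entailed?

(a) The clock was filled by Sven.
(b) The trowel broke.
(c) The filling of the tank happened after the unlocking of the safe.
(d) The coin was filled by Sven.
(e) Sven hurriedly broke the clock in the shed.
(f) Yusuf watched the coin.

(c), (f)

(a) Not entailed — Sven filled the tank, not the clock; the clock belongs to the breaking event.
(b) Not entailed — the clock is what broke, not the trowel.
(c) Entailed — the narrative places the unlocking before the filling.
(d) Not entailed — Sven filled the tank, not the coin; the coin belongs to the watching event.
(e) Not entailed — 'hurriedly' adds information not in the original event.
(f) Entailed — 'watch' is an activity; 'was watching' entails that some watching happened, so 'watched' holds.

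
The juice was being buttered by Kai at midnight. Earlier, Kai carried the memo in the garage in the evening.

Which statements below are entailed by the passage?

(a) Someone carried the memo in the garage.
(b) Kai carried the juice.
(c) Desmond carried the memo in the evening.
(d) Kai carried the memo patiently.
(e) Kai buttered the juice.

(a) Entailed — the original entails any weakening of itself; this just drops 'in the evening' and generalizes the agent.
(b) Not entailed — Kai carried the memo, not the juice; the juice belongs to the buttering event.
(c) Not entailed — the passage has Kai carrying the memo, not Desmond.
(d) Not entailed — 'patiently' adds information not in the original event.
(e) Not entailed — 'was buttering' is progressive on an accomplishment; it does not entail the completed 'buttered'.

(a)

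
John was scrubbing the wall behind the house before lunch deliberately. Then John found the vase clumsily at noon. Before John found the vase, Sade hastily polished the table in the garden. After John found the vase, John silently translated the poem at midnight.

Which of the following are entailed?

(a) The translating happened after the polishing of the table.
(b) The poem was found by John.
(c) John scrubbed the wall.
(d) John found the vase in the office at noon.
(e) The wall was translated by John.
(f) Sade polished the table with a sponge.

(a), (c)

(a) Entailed — the narrative places the polishing before the translating.
(b) Not entailed — John found the vase, not the poem; the poem belongs to the translating event.
(c) Entailed — 'scrub' is an activity; 'was scrubbing' entails that some scrubbing happened, so 'scrubbed' holds.
(d) Not entailed — 'in the office' adds information not in the original event.
(e) Not entailed — John translated the poem, not the wall; the wall belongs to the scrubbing event.
(f) Not entailed — 'with a sponge' adds information not in the original event.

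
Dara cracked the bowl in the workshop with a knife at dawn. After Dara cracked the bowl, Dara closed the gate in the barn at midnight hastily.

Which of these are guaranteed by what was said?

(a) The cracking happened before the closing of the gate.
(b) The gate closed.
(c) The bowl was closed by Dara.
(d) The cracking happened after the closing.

(a), (b)

(a) Entailed — the narrative places the cracking before the closing.
(b) Entailed — 'Dara closed the gate' is causative; it entails the inchoative 'the gate closed'.
(c) Not entailed — Dara closed the gate, not the bowl; the bowl belongs to the cracking event.
(d) Not entailed — the narrative places the cracking before the closing, not after.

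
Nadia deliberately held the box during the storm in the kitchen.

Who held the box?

'Nadia' marks the agent of the holding event.

Nadia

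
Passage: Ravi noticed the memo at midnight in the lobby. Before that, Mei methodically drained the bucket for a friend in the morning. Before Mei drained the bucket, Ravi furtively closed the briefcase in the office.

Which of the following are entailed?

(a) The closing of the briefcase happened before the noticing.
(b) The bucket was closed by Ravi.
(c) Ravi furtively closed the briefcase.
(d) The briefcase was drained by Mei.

(a), (c)

(a) Entailed — the narrative places the closing before the noticing.
(b) Not entailed — Ravi closed the briefcase, not the bucket; the bucket belongs to the draining event.
(c) Entailed — this follows by dropping conjuncts from the closing event's description.
(d) Not entailed — Mei drained the bucket, not the briefcase; the briefcase belongs to the closing event.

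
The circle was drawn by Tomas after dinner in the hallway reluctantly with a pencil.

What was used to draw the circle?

'with a pencil' marks the instrument of the drawing event.

a pencil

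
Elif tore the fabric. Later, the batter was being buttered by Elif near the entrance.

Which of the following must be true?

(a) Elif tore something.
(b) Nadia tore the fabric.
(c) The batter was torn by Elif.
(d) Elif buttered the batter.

(a) Entailed — every conjunct here is already in the original tearing event.
(b) Not entailed — the passage has Elif tearing the fabric, not Nadia.
(c) Not entailed — Elif tore the fabric, not the batter; the batter belongs to the buttering event.
(d) Not entailed — 'was buttering' is progressive on an accomplishment; it does not entail the completed 'buttered'.

(a)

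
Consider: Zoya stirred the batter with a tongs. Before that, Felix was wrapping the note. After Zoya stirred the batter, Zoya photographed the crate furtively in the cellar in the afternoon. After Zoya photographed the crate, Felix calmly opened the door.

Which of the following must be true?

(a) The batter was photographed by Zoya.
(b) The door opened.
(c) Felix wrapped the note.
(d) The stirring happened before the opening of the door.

(a) Not entailed — Zoya photographed the crate, not the batter; the batter belongs to the stirring event.
(b) Entailed — 'Felix opened the door' is causative; it entails the inchoative 'the door opened'.
(c) Not entailed — 'was wrapping' is progressive on an accomplishment; it does not entail the completed 'wrapped'.
(d) Entailed — the narrative places the stirring before the opening.

(b), (d)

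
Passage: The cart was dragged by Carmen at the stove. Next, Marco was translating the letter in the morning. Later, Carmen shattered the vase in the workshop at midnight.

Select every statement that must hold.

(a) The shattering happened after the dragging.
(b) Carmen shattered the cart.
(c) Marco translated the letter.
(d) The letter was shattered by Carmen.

(a)

(a) Entailed — the narrative places the dragging before the shattering.
(b) Not entailed — Carmen shattered the vase, not the cart; the cart belongs to the dragging event.
(c) Not entailed — 'was translating' is progressive on an accomplishment; it does not entail the completed 'translated'.
(d) Not entailed — Carmen shattered the vase, not the letter; the letter belongs to the translating event.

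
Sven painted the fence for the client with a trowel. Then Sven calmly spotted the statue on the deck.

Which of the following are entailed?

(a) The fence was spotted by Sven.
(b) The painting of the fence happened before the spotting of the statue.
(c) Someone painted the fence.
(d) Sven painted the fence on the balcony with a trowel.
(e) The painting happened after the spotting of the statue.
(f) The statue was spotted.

(b), (c), (f)

(a) Not entailed — Sven spotted the statue, not the fence; the fence belongs to the painting event.
(b) Entailed — the narrative places the painting before the spotting.
(c) Entailed — dropping 'for the client', 'with a trowel' and generalizing the agent leaves a sub-description the original still satisfies.
(d) Not entailed — 'on the balcony' adds information not in the original event.
(e) Not entailed — the narrative places the painting before the spotting, not after.
(f) Entailed — every conjunct here is already in the original spotting event.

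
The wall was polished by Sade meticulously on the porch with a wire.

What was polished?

the wall

'the wall' marks the patient of the polishing event.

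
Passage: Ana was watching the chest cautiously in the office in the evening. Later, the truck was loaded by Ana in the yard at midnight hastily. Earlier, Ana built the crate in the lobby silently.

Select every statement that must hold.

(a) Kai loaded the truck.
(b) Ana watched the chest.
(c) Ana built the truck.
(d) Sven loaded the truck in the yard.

(b)

(a) Not entailed — the passage has Ana loading the truck, not Kai.
(b) Entailed — 'watch' is an activity; 'was watching' entails that some watching happened, so 'watched' holds.
(c) Not entailed — Ana built the crate, not the truck; the truck belongs to the loading event.
(d) Not entailed — the passage has Ana loading the truck, not Sven.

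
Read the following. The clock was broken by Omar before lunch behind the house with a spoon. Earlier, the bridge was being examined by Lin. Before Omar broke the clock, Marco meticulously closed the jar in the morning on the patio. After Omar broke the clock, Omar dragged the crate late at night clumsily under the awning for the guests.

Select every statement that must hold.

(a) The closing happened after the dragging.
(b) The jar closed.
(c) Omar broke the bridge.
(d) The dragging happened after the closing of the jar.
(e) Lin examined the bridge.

(a) Not entailed — the narrative places the closing before the dragging, not after.
(b) Entailed — 'Marco closed the jar' is causative; it entails the inchoative 'the jar closed'.
(c) Not entailed — Omar broke the clock, not the bridge; the bridge belongs to the examining event.
(d) Entailed — the narrative places the closing before the dragging.
(e) Entailed — 'examine' is an activity; 'was examining' entails that some examining happened, so 'examined' holds.

(b), (d), (e)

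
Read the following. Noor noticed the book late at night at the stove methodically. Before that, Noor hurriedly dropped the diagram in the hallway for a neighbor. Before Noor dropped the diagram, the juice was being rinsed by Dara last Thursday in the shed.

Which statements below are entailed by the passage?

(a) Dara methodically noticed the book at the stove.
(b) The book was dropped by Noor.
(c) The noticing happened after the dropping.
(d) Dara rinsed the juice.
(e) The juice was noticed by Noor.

(c), (d)

(a) Not entailed — the passage has Noor noticing the book, not Dara.
(b) Not entailed — Noor dropped the diagram, not the book; the book belongs to the noticing event.
(c) Entailed — the narrative places the dropping before the noticing.
(d) Entailed — 'rinse' is an activity; 'was rinsing' entails that some rinsing happened, so 'rinsed' holds.
(e) Not entailed — Noor noticed the book, not the juice; the juice belongs to the rinsing event.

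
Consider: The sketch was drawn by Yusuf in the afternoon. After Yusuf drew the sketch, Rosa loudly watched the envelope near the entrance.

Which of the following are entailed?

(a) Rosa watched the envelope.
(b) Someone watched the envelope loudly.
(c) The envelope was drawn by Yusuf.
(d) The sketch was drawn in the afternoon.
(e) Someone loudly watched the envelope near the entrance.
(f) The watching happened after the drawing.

(a) Entailed — this follows by dropping conjuncts from the watching event's description.
(b) Entailed — the original entails any weakening of itself; this just drops 'near the entrance' and generalizes the agent.
(c) Not entailed — Yusuf drew the sketch, not the envelope; the envelope belongs to the watching event.
(d) Entailed — this follows by dropping conjuncts from the drawing event's description.
(e) Entailed — the original entails any weakening of itself; this just generalizes the agent.
(f) Entailed — the narrative places the drawing before the watching.

(a), (b), (d), (e), (f)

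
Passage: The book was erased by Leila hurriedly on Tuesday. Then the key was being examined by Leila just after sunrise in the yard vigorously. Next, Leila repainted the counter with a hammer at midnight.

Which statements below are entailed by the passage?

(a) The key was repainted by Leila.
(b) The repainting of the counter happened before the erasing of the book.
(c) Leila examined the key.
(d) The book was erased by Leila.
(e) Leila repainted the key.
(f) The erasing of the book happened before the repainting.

(a) Not entailed — Leila repainted the counter, not the key; the key belongs to the examining event.
(b) Not entailed — the narrative places the erasing before the repainting, not after.
(c) Entailed — 'examine' is an activity; 'was examining' entails that some examining happened, so 'examined' holds.
(d) Entailed — this follows by dropping conjuncts from the erasing event's description.
(e) Not entailed — Leila repainted the counter, not the key; the key belongs to the examining event.
(f) Entailed — the narrative places the erasing before the repainting.

(c), (d), (f)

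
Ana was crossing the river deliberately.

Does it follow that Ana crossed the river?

'was crossing' is progressive; for an accomplishment like 'cross the river', it doesn't entail completion.

no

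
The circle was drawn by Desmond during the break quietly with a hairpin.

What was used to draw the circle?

a hairpin

'with a hairpin' marks the instrument of the drawing event.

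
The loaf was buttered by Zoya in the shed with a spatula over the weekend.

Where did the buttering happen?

in the shed

'in the shed' marks the location of the buttering event.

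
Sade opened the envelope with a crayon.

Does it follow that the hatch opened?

Nothing is said about any hatch; only the envelope is affected.

no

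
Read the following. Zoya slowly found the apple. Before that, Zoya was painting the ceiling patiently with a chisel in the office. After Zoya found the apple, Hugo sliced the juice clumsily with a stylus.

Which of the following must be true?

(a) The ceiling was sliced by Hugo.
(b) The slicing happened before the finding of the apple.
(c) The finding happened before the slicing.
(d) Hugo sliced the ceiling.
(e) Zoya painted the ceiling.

(c)

(a) Not entailed — Hugo sliced the juice, not the ceiling; the ceiling belongs to the painting event.
(b) Not entailed — the narrative places the finding before the slicing, not after.
(c) Entailed — the narrative places the finding before the slicing.
(d) Not entailed — Hugo sliced the juice, not the ceiling; the ceiling belongs to the painting event.
(e) Not entailed — 'was painting' is progressive on an accomplishment; it does not entail the completed 'painted'.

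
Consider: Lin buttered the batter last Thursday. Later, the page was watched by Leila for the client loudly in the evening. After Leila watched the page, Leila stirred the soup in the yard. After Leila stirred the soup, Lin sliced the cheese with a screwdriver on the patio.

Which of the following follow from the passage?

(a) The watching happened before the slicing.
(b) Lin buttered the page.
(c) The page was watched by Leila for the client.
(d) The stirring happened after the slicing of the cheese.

(a), (c)

(a) Entailed — the narrative places the watching before the slicing.
(b) Not entailed — Lin buttered the batter, not the page; the page belongs to the watching event.
(c) Entailed — dropping 'in the evening', 'loudly' leaves a sub-description the original still satisfies.
(d) Not entailed — the narrative places the stirring before the slicing, not after.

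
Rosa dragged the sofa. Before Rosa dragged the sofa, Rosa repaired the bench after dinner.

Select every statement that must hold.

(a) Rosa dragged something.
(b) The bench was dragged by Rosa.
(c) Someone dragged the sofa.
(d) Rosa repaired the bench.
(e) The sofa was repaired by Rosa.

(a), (c), (d)

(a) Entailed — this follows by dropping conjuncts from the dragging event's description.
(b) Not entailed — Rosa dragged the sofa, not the bench; the bench belongs to the repairing event.
(c) Entailed — every conjunct here is already in the original dragging event.
(d) Entailed — this follows by dropping conjuncts from the repairing event's description.
(e) Not entailed — Rosa repaired the bench, not the sofa; the sofa belongs to the dragging event.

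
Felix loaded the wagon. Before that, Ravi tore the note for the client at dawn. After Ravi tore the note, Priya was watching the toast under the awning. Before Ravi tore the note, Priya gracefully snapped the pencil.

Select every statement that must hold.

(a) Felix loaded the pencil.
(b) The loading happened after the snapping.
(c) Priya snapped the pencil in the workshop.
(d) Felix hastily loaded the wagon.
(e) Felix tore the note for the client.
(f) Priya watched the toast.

(a) Not entailed — Felix loaded the wagon, not the pencil; the pencil belongs to the snapping event.
(b) Entailed — the narrative places the snapping before the loading.
(c) Not entailed — 'in the workshop' adds information not in the original event.
(d) Not entailed — 'hastily' adds information not in the original event.
(e) Not entailed — the passage has Ravi tearing the note, not Felix.
(f) Entailed — 'watch' is an activity; 'was watching' entails that some watching happened, so 'watched' holds.

(b), (f)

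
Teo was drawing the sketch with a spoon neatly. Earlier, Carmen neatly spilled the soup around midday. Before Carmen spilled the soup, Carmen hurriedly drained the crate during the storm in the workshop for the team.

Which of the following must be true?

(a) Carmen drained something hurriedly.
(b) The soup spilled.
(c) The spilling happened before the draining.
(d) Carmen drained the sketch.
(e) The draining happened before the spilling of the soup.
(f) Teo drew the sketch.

(a), (b), (e)

(a) Entailed — this follows by dropping conjuncts from the draining event's description.
(b) Entailed — 'Carmen spilled the soup' is causative; it entails the inchoative 'the soup spilled'.
(c) Not entailed — the narrative places the draining before the spilling, not after.
(d) Not entailed — Carmen drained the crate, not the sketch; the sketch belongs to the drawing event.
(e) Entailed — the narrative places the draining before the spilling.
(f) Not entailed — 'was drawing' is progressive on an accomplishment; it does not entail the completed 'drew'.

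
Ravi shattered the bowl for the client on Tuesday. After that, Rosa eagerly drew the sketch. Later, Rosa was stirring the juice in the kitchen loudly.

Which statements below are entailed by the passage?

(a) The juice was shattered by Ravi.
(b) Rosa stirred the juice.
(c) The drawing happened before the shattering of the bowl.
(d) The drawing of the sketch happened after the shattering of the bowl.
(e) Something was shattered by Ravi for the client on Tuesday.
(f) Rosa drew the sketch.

(b), (d), (e), (f)

(a) Not entailed — Ravi shattered the bowl, not the juice; the juice belongs to the stirring event.
(b) Entailed — 'stir' is an activity; 'was stirring' entails that some stirring happened, so 'stirred' holds.
(c) Not entailed — the narrative places the shattering before the drawing, not after.
(d) Entailed — the narrative places the shattering before the drawing.
(e) Entailed — every conjunct here is already in the original shattering event.
(f) Entailed — the original entails any weakening of itself; this just drops 'eagerly'.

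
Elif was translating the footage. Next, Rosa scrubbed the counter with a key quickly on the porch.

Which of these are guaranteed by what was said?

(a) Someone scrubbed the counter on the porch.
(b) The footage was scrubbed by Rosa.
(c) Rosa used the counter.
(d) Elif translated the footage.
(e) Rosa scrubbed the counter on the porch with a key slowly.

(a) Entailed — the original entails any weakening of itself; this just drops 'with a key', 'quickly' and generalizes the agent.
(b) Not entailed — Rosa scrubbed the counter, not the footage; the footage belongs to the translating event.
(c) Not entailed — the counter is the patient, not an instrument — Rosa used a key.
(d) Not entailed — 'was translating' is progressive on an accomplishment; it does not entail the completed 'translated'.
(e) Not entailed — 'slowly' adds a manner not in (and inconsistent with) the original.

(a)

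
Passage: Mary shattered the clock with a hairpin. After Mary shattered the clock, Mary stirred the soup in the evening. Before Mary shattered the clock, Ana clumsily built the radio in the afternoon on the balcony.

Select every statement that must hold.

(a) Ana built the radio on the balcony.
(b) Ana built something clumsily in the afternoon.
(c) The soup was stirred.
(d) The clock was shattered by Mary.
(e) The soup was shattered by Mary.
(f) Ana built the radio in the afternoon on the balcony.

(a) Entailed — the original entails any weakening of itself; this just drops 'in the afternoon', 'clumsily'.
(b) Entailed — dropping 'on the balcony' and generalizing the patient leaves a sub-description the original still satisfies.
(c) Entailed — the original entails any weakening of itself; this just drops 'in the evening' and generalizes the agent.
(d) Entailed — every conjunct here is already in the original shattering event.
(e) Not entailed — Mary shattered the clock, not the soup; the soup belongs to the stirring event.
(f) Entailed — every conjunct here is already in the original building event.

(a), (b), (c), (d), (f)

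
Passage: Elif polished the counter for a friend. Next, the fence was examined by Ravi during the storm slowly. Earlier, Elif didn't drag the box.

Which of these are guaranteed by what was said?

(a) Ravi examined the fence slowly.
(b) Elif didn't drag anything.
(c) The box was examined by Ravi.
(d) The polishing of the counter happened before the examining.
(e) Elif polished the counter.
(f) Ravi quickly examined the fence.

(a) Entailed — dropping 'during the storm' leaves a sub-description the original still satisfies.
(b) Not entailed — the original only denies this specific event; Elif may have dragged something else.
(c) Not entailed — Ravi examined the fence, not the box; the box belongs to the dragging event.
(d) Entailed — the narrative places the polishing before the examining.
(e) Entailed — this follows by dropping conjuncts from the polishing event's description.
(f) Not entailed — 'quickly' adds a manner not in (and inconsistent with) the original.

(a), (d), (e)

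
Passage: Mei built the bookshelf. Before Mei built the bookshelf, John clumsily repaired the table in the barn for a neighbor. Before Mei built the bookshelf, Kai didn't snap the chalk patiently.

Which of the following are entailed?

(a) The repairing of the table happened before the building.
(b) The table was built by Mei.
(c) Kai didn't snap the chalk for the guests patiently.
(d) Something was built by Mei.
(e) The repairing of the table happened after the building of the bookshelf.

(a), (c), (d)

(a) Entailed — the narrative places the repairing before the building.
(b) Not entailed — Mei built the bookshelf, not the table; the table belongs to the repairing event.
(c) Entailed — under negation, adding a further restriction is entailed: if no such snapping event occurred, none occurred for the guests either.
(d) Entailed — generalizing the patient leaves a sub-description the original still satisfies.
(e) Not entailed — the narrative places the repairing before the building, not after.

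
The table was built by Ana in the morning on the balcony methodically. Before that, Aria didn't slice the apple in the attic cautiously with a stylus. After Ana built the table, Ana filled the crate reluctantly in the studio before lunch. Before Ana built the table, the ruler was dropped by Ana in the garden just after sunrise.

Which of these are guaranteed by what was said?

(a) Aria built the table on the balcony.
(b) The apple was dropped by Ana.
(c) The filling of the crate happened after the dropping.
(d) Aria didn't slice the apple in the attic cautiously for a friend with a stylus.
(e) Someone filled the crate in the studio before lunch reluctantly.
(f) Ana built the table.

(c), (d), (e), (f)

(a) Not entailed — the passage has Ana building the table, not Aria.
(b) Not entailed — Ana dropped the ruler, not the apple; the apple belongs to the slicing event.
(c) Entailed — the narrative places the dropping before the filling.
(d) Entailed — under negation, adding a further restriction is entailed: if no such slicing event occurred, none occurred for a friend either.
(e) Entailed — the original entails any weakening of itself; this just generalizes the agent.
(f) Entailed — dropping 'methodically', 'on the balcony', 'in the morning' leaves a sub-description the original still satisfies.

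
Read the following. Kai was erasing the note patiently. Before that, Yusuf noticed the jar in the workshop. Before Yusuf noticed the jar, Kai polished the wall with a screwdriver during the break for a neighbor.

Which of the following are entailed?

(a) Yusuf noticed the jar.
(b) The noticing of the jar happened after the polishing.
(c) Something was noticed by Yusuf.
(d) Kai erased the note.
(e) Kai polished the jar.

(a), (b), (c)

(a) Entailed — this follows by dropping conjuncts from the noticing event's description.
(b) Entailed — the narrative places the polishing before the noticing.
(c) Entailed — dropping 'in the workshop' and generalizing the patient leaves a sub-description the original still satisfies.
(d) Not entailed — 'was erasing' is progressive on an accomplishment; it does not entail the completed 'erased'.
(e) Not entailed — Kai polished the wall, not the jar; the jar belongs to the noticing event.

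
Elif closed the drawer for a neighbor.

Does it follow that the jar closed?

Nothing is said about any jar; only the drawer is affected.

no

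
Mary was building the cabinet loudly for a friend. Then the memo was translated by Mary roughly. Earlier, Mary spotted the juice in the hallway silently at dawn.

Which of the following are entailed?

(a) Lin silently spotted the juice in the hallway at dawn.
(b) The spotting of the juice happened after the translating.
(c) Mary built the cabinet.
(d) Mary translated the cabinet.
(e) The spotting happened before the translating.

(a) Not entailed — the passage has Mary spotting the juice, not Lin.
(b) Not entailed — the narrative places the spotting before the translating, not after.
(c) Not entailed — 'was building' is progressive on an accomplishment; it does not entail the completed 'built'.
(d) Not entailed — Mary translated the memo, not the cabinet; the cabinet belongs to the building event.
(e) Entailed — the narrative places the spotting before the translating.

(e)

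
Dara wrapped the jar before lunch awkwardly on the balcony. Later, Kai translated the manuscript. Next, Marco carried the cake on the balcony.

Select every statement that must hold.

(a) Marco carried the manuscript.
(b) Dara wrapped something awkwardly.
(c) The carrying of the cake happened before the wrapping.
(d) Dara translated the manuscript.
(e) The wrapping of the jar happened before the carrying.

(b), (e)

(a) Not entailed — Marco carried the cake, not the manuscript; the manuscript belongs to the translating event.
(b) Entailed — the original entails any weakening of itself; this just drops 'on the balcony', 'before lunch' and generalizes the patient.
(c) Not entailed — the narrative places the wrapping before the carrying, not after.
(d) Not entailed — the passage has Kai translating the manuscript, not Dara.
(e) Entailed — the narrative places the wrapping before the carrying.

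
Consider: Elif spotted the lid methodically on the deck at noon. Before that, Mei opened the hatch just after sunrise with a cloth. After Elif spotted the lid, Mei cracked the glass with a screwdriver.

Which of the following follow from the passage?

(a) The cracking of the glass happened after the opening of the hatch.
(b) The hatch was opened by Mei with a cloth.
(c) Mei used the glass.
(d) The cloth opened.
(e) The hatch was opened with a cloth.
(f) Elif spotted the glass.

(a) Entailed — the narrative places the opening before the cracking.
(b) Entailed — dropping 'just after sunrise' leaves a sub-description the original still satisfies.
(c) Not entailed — the glass is the patient, not an instrument — Mei used a screwdriver.
(d) Not entailed — the hatch is what opened, not the cloth.
(e) Entailed — every conjunct here is already in the original opening event.
(f) Not entailed — Elif spotted the lid, not the glass; the glass belongs to the cracking event.

(a), (b), (e)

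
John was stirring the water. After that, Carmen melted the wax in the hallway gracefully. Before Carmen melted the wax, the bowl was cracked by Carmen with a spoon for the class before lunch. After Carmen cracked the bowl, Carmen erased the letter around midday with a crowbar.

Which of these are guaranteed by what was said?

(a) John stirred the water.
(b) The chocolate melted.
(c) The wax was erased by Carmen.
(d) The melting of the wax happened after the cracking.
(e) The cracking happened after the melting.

(a) Entailed — 'stir' is an activity; 'was stirring' entails that some stirring happened, so 'stirred' holds.
(b) Not entailed — the wax is what melted, not the chocolate.
(c) Not entailed — Carmen erased the letter, not the wax; the wax belongs to the melting event.
(d) Entailed — the narrative places the cracking before the melting.
(e) Not entailed — the narrative places the cracking before the melting, not after.

(a), (d)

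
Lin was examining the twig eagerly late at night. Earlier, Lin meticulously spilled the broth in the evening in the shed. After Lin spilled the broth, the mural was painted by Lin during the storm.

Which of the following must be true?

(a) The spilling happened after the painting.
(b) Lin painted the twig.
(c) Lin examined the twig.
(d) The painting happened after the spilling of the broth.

(a) Not entailed — the narrative places the spilling before the painting, not after.
(b) Not entailed — Lin painted the mural, not the twig; the twig belongs to the examining event.
(c) Entailed — 'examine' is an activity; 'was examining' entails that some examining happened, so 'examined' holds.
(d) Entailed — the narrative places the spilling before the painting.

(c), (d)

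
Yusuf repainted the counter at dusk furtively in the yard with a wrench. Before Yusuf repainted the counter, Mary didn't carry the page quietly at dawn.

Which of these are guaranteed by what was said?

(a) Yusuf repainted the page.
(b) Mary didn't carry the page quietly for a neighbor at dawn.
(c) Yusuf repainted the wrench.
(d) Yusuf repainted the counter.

(a) Not entailed — Yusuf repainted the counter, not the page; the page belongs to the carrying event.
(b) Entailed — under negation, adding a further restriction is entailed: if no such carrying event occurred, none occurred for a neighbor either.
(c) Not entailed — the wrench is the instrument, not what was repainted.
(d) Entailed — dropping 'with a wrench', 'at dusk', 'in the yard', 'furtively' leaves a sub-description the original still satisfies.

(b), (d)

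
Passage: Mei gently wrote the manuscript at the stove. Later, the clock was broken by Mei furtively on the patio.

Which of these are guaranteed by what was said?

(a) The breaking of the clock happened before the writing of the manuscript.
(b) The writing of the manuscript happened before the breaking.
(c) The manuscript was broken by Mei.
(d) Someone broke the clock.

(b), (d)

(a) Not entailed — the narrative places the writing before the breaking, not after.
(b) Entailed — the narrative places the writing before the breaking.
(c) Not entailed — Mei broke the clock, not the manuscript; the manuscript belongs to the writing event.
(d) Entailed — the original entails any weakening of itself; this just drops 'on the patio', 'furtively' and generalizes the agent.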